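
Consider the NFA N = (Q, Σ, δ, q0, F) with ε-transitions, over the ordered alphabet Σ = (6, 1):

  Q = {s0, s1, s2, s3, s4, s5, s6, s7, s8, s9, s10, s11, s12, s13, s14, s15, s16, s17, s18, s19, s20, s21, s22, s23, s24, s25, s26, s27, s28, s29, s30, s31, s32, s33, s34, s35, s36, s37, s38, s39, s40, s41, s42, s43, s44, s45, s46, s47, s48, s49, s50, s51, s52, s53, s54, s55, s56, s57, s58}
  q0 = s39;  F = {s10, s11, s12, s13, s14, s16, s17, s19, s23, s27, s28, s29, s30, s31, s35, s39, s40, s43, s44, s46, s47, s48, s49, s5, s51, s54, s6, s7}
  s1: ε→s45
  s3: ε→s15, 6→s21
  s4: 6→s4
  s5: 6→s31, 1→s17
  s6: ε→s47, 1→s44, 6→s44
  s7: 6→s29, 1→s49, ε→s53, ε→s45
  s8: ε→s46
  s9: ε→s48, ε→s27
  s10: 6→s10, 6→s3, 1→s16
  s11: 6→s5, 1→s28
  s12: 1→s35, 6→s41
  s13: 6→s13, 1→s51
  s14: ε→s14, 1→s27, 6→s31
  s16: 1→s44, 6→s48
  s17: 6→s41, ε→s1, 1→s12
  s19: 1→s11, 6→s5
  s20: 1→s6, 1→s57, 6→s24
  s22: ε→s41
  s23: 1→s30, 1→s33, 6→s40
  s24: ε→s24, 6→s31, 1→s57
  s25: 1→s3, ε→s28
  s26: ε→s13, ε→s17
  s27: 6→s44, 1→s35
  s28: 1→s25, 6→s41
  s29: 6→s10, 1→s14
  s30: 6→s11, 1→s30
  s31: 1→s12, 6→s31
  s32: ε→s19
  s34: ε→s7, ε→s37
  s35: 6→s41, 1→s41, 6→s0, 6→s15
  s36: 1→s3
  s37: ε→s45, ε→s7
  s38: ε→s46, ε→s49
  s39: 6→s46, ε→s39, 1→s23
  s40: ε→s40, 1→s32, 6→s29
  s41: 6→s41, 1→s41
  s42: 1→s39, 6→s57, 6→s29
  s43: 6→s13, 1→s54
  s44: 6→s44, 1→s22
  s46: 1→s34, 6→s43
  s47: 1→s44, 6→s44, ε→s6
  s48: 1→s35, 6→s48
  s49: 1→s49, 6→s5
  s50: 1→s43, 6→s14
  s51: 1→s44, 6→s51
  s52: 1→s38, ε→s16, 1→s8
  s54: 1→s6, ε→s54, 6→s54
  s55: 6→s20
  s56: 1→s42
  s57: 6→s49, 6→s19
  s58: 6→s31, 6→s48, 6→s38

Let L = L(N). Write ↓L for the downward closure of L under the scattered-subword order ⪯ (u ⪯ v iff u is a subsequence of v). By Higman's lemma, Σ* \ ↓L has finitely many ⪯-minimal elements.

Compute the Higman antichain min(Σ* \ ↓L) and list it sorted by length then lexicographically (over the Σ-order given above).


|Q|=59, |F|=28, |δ|=112 (27 ε).
min D↑ (28 st, q0=0, F={24}): 0:6→1,1→2 1:6→3,1→4 2:6→5,1→6 3:6→7,1→8 4:6→9,1→10 5:6→9,1→11 6:6→12,1→6 7:6→7,1→13 8:6→8,1→14 9:6→15,1→16 10:6→17,1→10 11:6→17,1→12 12:6→17,1→18 13:6→13,1→19 14:6→19,1→19 15:6→15,1→20 16:6→21,1→22 17:6→21,1→23 18:6→24,1→18 19:6→19,1→24 20:6→25,1→19 21:6→21,1→26 22:6→19,1→27 23:6→24,1→26 24:6→24,1→24 25:6→25,1→27 26:6→24,1→27 27:6→24,1→24 (ε-aug+det+¬).
'11616': |S_i|=[42, 38, 28, 18, 13, 4] end={s0,s15,s21,s41} ∉↓L; 5/5 del acc.
'666111': run [42, 38, 26, 18, 12, 6, 2] end={s22,s41} — reject; 6/6 del acc.
'661161': |S_i|=[42, 38, 26, 19, 10, 5, 2] end={s22,s41} rej; 6/6 single-dels accept.
'661111': |S_i|=[42, 38, 26, 19, 10, 6, 2] end={s22,s41} rej; 6/6 del acc.
'161116': N↓-sim [42, 38, 30, 25, 18, 13, 4] end={s0,s15,s21,s41} — reject; 6/6 single-dels accept.
5 obstructions.

A = [11616, 666111, 661161, 661111, 161116].


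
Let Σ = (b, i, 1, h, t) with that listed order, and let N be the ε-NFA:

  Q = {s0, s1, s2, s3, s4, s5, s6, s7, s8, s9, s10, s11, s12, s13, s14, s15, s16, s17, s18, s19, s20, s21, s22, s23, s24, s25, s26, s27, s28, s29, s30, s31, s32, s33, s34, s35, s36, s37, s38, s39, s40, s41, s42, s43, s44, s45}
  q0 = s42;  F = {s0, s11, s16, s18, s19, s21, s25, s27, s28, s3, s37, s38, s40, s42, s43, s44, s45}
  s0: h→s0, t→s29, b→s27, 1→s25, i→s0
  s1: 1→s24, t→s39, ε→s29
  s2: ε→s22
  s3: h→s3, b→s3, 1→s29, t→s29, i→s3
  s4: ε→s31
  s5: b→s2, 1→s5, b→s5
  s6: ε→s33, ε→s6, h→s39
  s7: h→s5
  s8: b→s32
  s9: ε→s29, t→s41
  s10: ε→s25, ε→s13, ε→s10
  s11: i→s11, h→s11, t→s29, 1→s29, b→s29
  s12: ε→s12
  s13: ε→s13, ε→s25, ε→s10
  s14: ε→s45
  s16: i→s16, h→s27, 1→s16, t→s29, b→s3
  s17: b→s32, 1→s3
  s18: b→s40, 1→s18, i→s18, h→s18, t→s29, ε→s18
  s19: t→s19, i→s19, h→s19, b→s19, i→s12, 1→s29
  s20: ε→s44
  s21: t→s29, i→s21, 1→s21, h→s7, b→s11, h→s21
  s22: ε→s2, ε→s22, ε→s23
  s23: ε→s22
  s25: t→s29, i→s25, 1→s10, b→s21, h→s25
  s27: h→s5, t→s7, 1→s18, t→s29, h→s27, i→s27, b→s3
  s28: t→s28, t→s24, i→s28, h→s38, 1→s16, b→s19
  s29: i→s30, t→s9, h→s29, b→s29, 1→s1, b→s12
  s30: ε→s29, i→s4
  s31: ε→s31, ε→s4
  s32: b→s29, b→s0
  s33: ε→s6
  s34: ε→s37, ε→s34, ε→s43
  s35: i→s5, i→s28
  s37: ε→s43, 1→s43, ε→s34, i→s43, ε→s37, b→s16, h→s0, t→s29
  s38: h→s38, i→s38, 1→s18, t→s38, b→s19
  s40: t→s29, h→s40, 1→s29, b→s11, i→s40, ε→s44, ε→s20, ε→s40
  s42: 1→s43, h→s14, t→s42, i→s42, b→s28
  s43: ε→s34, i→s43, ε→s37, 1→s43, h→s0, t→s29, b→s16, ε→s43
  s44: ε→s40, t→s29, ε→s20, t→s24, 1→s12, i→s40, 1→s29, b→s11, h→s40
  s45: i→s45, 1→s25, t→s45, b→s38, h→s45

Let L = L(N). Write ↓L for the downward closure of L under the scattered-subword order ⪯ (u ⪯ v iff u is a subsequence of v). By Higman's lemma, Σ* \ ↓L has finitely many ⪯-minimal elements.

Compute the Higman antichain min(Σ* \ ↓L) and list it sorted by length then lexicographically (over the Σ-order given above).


Antichain: [1t, bb1, h1bbb].

|Q|=46, |F|=17, |δ|=152 (38 ε).
min D↑ (16 st, q0=0, F={8}): 0:b→1,i→0,1→2,h→3,t→0 1:b→4,i→1,1→5,h→6,t→1 2:b→5,i→2,1→2,h→7,t→8 3:b→6,i→3,1→9,h→3,t→3 4:b→4,i→4,1→8,h→4,t→4 5:b→10,i→5,1→5,h→11,t→8 6:b→4,i→6,1→12,h→6,t→6 7:b→11,i→7,1→9,h→7,t→8 8:b→8,i→8,1→8,h→8,t→8 9:b→13,i→9,1→9,h→9,t→8 10:b→10,i→10,1→8,h→10,t→8 11:b→10,i→11,1→12,h→11,t→8 12:b→14,i→12,1→12,h→12,t→8 13:b→15,i→13,1→13,h→13,t→8 14:b→15,i→14,1→8,h→14,t→8 15:b→8,i→15,1→8,h→15,t→8 [Hopcroft].
'1t': run [37, 31, 15] end={s1,s12,s2,s22,s23,s24,s29,s30,s31,s39,s4,s41,…} — reject; 2/2 deletions ∈↓L.
'bb1': N↓-sim [37, 27, 20, 14] end={s1,s12,s2,s22,s23,s24,s29,s30,s31,s39,s4,s41,…} — reject; 3/3 deletions ∈↓L.
'h1bbb': run [37, 31, 24, 20, 15, 14] end={s1,s12,s2,s22,s23,s24,s29,s30,s31,s39,s4,s41,…} rej; 5/5 del acc.
3 obstructions.


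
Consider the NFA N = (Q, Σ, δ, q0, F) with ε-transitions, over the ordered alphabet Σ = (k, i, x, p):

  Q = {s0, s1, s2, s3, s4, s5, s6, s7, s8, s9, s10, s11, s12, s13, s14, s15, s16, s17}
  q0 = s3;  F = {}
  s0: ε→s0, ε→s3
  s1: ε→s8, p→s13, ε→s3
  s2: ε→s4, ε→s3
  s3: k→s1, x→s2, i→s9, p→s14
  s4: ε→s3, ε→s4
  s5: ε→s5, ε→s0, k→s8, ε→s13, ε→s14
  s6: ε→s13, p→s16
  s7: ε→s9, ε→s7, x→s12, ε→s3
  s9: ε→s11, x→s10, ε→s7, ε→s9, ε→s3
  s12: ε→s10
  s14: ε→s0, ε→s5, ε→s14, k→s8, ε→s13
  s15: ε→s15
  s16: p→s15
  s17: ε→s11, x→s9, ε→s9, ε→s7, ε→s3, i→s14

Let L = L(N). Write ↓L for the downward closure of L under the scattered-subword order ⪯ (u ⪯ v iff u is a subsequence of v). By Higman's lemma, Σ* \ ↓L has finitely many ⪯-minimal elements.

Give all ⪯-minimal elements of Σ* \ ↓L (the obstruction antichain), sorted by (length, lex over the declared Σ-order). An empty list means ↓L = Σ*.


|Q|=18, |F|=0, |δ|=43 (30 ε).
min D↑ (1 st, q0=0, F={0}): 0:k→0,i→0,x→0,p→0.
ε ∈ L(D↑) — L = ∅.

A = [ε].


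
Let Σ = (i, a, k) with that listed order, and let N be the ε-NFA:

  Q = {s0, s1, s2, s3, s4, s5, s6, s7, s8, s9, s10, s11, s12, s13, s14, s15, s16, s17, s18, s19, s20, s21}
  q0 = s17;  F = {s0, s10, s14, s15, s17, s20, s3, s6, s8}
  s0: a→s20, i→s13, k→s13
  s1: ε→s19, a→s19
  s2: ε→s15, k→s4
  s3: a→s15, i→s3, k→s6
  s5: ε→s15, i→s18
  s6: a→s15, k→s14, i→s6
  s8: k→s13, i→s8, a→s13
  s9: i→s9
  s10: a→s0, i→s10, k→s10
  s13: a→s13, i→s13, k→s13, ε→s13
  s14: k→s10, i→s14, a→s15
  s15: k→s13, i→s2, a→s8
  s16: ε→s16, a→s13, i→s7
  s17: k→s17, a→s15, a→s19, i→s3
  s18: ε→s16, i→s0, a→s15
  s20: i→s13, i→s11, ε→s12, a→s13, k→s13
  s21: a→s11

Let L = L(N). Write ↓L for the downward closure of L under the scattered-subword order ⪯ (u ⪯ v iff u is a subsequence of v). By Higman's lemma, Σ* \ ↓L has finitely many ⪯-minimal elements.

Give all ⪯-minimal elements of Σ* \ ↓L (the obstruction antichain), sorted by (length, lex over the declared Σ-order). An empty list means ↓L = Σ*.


|Q|=22, |F|=9, |δ|=48 (7 ε).
min D↑ (10 st, q0=0, F={5}): 0:i→1,a→2,k→0 1:i→1,a→2,k→3 2:i→2,a→4,k→5 3:i→3,a→2,k→6 4:i→4,a→5,k→5 5:i→5,a→5,k→5 6:i→6,a→2,k→7 7:i→7,a→8,k→7 8:i→5,a→9,k→5 9:i→5,a→5,k→5 (ε-aug+det+¬).
'ak': run [15, 10, 2] end={s13,s4} rej; 2/2 deletions ∈↓L.
'aaa': run [15, 10, 5, 1] end={s13} — reject; 3/3 single-dels accept.
'ikkkai': N↓-sim [15, 13, 12, 11, 7, 5, 2] end={s11,s13} rej; 6/6 deletions ∈↓L.
3 obstructions.

A = [ak, aaa, ikkkai].


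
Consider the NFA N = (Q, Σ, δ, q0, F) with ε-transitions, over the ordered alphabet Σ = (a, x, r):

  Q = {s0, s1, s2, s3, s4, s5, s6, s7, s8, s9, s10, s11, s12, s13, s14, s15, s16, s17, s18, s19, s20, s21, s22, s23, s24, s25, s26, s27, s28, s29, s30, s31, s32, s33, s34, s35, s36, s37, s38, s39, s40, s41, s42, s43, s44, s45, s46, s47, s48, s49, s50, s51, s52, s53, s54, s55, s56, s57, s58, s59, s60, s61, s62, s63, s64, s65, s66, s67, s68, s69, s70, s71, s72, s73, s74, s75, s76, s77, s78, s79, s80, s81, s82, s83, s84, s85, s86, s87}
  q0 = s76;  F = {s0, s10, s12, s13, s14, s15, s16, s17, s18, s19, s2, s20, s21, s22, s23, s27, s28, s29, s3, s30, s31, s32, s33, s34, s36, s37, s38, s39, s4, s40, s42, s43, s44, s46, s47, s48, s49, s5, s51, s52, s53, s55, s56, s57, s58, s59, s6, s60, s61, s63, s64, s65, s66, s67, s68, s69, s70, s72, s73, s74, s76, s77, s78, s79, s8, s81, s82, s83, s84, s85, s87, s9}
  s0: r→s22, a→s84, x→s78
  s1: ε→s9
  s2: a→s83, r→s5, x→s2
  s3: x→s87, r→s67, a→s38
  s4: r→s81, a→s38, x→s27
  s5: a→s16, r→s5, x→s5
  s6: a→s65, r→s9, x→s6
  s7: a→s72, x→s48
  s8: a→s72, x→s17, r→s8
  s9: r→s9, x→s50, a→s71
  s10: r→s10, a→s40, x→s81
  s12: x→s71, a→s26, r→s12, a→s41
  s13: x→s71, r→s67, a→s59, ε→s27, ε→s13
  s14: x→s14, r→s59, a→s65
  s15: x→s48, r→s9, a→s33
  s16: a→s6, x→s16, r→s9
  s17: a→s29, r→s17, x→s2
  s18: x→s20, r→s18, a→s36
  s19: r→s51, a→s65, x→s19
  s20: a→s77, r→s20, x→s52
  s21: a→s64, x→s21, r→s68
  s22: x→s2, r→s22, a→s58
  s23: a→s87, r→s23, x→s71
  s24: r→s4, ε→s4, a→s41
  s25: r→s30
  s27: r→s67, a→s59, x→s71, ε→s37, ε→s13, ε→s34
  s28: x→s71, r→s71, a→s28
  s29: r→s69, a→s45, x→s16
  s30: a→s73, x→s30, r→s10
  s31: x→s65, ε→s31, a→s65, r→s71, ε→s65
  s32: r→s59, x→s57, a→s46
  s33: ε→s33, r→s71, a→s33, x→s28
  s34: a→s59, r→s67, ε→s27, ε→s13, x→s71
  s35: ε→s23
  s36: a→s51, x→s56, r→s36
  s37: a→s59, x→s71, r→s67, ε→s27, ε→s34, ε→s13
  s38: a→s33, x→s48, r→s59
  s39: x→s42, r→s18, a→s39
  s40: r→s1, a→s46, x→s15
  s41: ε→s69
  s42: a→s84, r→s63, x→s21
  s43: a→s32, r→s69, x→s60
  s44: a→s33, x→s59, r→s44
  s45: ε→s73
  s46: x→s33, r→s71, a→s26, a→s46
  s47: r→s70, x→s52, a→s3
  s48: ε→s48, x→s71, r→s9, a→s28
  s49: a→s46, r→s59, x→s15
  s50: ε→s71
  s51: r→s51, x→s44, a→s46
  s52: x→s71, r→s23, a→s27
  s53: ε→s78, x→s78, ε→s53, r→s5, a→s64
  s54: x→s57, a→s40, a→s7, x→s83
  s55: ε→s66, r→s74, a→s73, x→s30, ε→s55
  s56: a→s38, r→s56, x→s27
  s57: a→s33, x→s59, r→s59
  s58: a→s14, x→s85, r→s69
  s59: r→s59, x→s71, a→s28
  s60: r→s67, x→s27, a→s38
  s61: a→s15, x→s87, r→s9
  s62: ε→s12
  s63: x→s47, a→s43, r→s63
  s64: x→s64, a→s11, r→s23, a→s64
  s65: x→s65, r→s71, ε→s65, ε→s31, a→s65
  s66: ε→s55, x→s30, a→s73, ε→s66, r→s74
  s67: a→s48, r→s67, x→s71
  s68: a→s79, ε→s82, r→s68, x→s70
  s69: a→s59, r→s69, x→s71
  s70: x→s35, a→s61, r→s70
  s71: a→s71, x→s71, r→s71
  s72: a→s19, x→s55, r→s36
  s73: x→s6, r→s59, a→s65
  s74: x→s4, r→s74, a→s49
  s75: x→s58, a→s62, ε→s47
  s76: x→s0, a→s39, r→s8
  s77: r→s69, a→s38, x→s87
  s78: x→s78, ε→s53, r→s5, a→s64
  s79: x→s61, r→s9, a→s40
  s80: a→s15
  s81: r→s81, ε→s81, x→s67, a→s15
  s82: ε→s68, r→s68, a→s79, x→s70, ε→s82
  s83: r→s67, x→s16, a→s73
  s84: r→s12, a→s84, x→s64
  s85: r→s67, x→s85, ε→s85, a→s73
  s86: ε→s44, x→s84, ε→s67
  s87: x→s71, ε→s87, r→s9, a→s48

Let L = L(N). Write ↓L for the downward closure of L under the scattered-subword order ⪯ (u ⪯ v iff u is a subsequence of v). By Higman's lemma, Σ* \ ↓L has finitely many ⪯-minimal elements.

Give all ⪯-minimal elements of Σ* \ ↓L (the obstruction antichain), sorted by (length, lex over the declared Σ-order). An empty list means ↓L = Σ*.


Antichain: [xarx, arxxx, raaar, xxrara, rxaxra].

|Q|=88, |F|=72, |δ|=274 (39 ε).
min D↑ (66 st, q0=0, F={32}): 0:a→1,x→2,r→3 1:a→1,x→4,r→5 2:a→6,x→7,r→8 3:a→9,x→10,r→3 4:a→6,x→11,r→12 5:a→13,x→14,r→5 6:a→6,x→15,r→16 7:a→15,x→7,r→17 8:a→18,x→19,r→8 9:a→20,x→21,r→13 10:a→22,x→19,r→10 11:a→15,x→11,r→23 12:a→24,x→25,r→12 13:a→26,x→27,r→13 14:a→28,x→29,r→14 15:a→15,x→15,r→30 16:a→31,x→32,r→16 17:a→33,x→17,r→17 18:a→34,x→35,r→31 19:a→36,x→19,r→17 20:a→37,x→20,r→26 21:a→38,x→39,r→40 22:a→38,x→33,r→31 23:a→41,x→42,r→23 24:a→43,x→44,r→31 25:a→45,x→29,r→42 26:a→46,x→47,r→26 27:a→48,x→49,r→27 28:a→48,x→50,r→31 29:a→49,x→32,r→30 30:a→50,x→32,r→30 31:a→51,x→32,r→31 32:a→32,x→32,r→32 33:a→52,x→33,r→53 34:a→37,x→34,r→51 35:a→38,x→35,r→54 36:a→38,x→33,r→54 37:a→37,x→37,r→32 38:a→37,x→52,r→51 39:a→38,x→39,r→55 40:a→56,x→57,r→40 41:a→58,x→59,r→53 42:a→59,x→30,r→42 43:a→46,x→60,r→51 44:a→48,x→49,r→54 45:a→48,x→50,r→54 46:a→46,x→61,r→32 47:a→61,x→51,r→47 48:a→61,x→62,r→51 49:a→51,x→32,r→54 50:a→62,x→32,r→53 51:a→63,x→32,r→51 52:a→37,x→52,r→53 53:a→32,x→32,r→53 54:a→62,x→32,r→54 55:a→58,x→64,r→55 56:a→46,x→65,r→51 57:a→48,x→49,r→64 58:a→46,x→65,r→53 59:a→65,x→50,r→53 60:a→61,x→51,r→51 61:a→61,x→63,r→32 62:a→63,x→32,r→53 63:a→63,x→32,r→32 64:a→65,x→54,r→64 65:a→61,x→62,r→53 [Hopcroft].
'xarx': |S_i|=[80, 74, 46, 14, 2] end={s50,s71} rej; 4/4 single-dels accept.
'arxxx': N↓-sim [80, 71, 49, 31, 15, 2] end={s50,s71} rej; 5/5 del acc.
'raaar': N↓-sim [80, 70, 54, 25, 7, 1] end={s71} ∉↓L; 5/5 deletions ∈↓L.
'xxrara': run [80, 74, 53, 30, 18, 4, 1] end={s71} — reject; 6/6 single-dels accept.
'rxaxra': run [80, 70, 56, 32, 12, 3, 1] end={s71} ∉↓L; 6/6 deletions ∈↓L.
5 obstructions.


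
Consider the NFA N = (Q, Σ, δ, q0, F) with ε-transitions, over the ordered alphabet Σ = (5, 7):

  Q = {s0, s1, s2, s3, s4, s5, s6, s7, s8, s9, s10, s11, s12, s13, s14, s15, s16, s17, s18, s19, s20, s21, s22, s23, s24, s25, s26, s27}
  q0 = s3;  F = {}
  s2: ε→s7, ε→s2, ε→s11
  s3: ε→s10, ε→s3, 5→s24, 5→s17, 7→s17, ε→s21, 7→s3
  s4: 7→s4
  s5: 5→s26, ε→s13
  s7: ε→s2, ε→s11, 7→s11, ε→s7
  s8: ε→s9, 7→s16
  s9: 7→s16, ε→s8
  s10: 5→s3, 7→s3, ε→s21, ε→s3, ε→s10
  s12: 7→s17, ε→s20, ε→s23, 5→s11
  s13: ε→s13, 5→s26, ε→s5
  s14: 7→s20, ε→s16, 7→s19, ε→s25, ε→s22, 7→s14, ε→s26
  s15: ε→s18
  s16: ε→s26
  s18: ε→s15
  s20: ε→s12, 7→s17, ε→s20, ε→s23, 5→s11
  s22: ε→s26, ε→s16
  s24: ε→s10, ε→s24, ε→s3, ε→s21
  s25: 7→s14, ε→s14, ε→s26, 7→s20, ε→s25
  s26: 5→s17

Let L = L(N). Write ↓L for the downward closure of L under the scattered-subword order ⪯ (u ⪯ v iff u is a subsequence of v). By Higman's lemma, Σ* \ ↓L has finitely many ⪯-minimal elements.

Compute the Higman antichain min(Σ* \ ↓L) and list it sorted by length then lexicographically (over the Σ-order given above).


|Q|=28, |F|=0, |δ|=60 (38 ε).
min D↑ (1 st, q0=0, F={0}): 0:5→0,7→0 [Hopcroft].
ε ∈ L(D↑) ⇒ ↓L = ∅.

A = [ε].


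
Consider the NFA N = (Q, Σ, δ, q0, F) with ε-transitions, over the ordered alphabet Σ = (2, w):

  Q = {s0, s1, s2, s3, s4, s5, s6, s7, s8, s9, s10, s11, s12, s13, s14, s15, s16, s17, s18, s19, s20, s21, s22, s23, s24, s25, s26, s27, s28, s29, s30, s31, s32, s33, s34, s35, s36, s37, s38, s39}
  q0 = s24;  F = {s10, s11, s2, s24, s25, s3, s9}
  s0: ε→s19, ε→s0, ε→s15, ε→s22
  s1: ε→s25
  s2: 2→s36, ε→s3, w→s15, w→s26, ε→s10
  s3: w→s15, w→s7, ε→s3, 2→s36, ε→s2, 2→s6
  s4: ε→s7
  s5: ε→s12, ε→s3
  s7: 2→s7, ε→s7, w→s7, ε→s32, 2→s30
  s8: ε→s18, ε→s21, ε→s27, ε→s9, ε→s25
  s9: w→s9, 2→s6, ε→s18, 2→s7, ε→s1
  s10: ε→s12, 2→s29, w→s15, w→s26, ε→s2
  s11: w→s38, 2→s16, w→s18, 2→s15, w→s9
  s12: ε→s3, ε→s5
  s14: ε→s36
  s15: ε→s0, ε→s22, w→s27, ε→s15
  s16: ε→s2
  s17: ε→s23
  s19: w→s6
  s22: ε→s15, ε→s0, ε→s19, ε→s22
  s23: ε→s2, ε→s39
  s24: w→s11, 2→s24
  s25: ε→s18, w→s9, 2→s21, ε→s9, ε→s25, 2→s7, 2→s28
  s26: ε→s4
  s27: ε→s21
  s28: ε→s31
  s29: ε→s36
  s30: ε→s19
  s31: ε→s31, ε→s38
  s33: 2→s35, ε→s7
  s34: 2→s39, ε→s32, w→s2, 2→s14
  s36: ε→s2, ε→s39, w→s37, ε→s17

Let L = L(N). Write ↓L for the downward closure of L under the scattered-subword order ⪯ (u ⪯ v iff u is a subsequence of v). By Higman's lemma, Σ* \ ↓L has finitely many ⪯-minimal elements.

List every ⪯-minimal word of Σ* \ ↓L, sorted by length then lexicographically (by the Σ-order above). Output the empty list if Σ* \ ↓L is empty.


|Q|=40, |F|=7, |δ|=86 (52 ε).
min D↑ (5 st, q0=0, F={4}): 0:2→0,w→1 1:2→2,w→3 2:2→2,w→4 3:2→4,w→3 4:2→4,w→4 (ε-aug+det+¬).
'w2w': |S_i|=[33, 32, 27, 13] end={s0,s15,s19,s21,s22,s26,s27,s30,s32,s37,s4,s6,…} ∉↓L; 3/3 del acc.
'ww2': N↓-sim [33, 32, 20, 9] end={s19,s21,s28,s30,s31,s32,s38,s6,s7} rej; 3/3 del acc.
2 words, ⪯-incomp.

min(Σ*\↓L) = [w2w, ww2].


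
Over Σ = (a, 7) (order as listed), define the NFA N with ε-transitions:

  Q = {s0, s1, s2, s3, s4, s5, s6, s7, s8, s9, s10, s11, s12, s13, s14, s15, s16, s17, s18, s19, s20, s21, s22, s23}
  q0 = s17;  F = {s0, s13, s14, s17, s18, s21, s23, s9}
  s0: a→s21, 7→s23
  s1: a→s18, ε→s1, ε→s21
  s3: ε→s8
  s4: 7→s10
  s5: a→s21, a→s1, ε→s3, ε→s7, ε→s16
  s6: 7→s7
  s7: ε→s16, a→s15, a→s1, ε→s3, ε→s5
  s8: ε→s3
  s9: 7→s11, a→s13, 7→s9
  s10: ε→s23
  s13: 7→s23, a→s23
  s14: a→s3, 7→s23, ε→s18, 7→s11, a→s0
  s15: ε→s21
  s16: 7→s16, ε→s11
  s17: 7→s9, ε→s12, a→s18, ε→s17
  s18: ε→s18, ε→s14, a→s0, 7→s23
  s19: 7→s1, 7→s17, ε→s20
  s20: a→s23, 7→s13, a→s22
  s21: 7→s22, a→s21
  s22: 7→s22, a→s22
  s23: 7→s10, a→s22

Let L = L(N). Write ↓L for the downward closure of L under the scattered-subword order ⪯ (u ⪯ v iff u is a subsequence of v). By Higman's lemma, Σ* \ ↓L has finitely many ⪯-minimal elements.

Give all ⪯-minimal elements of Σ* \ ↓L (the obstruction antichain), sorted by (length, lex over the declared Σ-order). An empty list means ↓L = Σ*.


|Q|=24, |F|=8, |δ|=53 (19 ε).
min D↑ (8 st, q0=0, F={7}): 0:a→1,7→2 1:a→3,7→4 2:a→5,7→2 3:a→6,7→4 4:a→7,7→4 5:a→4,7→4 6:a→6,7→7 7:a→7,7→7.
'a7a': N↓-sim [14, 11, 4, 1] end={s22} rej; 3/3 deletions ∈↓L.
'aaa7': N↓-sim [14, 11, 7, 2, 1] end={s22} — reject; 4/4 single-dels accept.
'7aaa': |S_i|=[14, 6, 4, 3, 1] end={s22} ∉↓L; 4/4 deletions ∈↓L.
3 minimals (antichain).

A = [a7a, aaa7, 7aaa].


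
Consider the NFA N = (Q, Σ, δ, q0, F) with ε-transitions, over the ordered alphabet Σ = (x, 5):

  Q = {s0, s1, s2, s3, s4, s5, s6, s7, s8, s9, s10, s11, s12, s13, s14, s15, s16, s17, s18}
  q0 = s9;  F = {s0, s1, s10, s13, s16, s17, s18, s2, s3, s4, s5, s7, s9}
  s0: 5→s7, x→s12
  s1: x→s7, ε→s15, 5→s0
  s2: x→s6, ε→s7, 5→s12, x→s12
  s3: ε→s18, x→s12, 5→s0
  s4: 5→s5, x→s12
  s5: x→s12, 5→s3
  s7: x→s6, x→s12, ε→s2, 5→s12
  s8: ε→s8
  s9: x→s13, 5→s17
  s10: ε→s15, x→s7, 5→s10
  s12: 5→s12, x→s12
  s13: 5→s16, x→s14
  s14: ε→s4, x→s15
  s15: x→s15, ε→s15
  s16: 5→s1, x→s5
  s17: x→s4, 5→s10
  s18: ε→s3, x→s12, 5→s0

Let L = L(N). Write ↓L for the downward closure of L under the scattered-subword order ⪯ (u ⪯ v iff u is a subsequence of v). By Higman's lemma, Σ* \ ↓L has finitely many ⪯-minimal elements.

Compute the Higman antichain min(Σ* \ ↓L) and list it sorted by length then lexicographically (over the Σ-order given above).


|Q|=19, |F|=13, |δ|=41 (9 ε).
min D↑ (12 st, q0=0, F={6}): 0:x→1,5→2 1:x→3,5→4 2:x→3,5→5 3:x→6,5→7 4:x→7,5→8 5:x→9,5→5 6:x→6,5→6 7:x→6,5→10 8:x→9,5→11 9:x→6,5→6 10:x→6,5→11 11:x→6,5→9 (ε-aug+det+¬).
'xxx': |S_i|=[17, 14, 11, 3] end={s12,s15,s6} ∉↓L; 3/3 del acc.
'5xx': N↓-sim [17, 14, 10, 3] end={s12,s15,s6} ∉↓L; 3/3 deletions ∈↓L.
'55x5': N↓-sim [17, 14, 11, 5, 1] end={s12} — reject; 4/4 del acc.
'x555x': run [17, 14, 11, 9, 5, 2] end={s12,s6} — reject; 5/5 deletions ∈↓L.
'x55555': N↓-sim [17, 14, 11, 9, 5, 4, 1] end={s12} ∉↓L; 6/6 single-dels accept.
5 minimals (antichain).

A = [xxx, 5xx, 55x5, x555x, x55555].


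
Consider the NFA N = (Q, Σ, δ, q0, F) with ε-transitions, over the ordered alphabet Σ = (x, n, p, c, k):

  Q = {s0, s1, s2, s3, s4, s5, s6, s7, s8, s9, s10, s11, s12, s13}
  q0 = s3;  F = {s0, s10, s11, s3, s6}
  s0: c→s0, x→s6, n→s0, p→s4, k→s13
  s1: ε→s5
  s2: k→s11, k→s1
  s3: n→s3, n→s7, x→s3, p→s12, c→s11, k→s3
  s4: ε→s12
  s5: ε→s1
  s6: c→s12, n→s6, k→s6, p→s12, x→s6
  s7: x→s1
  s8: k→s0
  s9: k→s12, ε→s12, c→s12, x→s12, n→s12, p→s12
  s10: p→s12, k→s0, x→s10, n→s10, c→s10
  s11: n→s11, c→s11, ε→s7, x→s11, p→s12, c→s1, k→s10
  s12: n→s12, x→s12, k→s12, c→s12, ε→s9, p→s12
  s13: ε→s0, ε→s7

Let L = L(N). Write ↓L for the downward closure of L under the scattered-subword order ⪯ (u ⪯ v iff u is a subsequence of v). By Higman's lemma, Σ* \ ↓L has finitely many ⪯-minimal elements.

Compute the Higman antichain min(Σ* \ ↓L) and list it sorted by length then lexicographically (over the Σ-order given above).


|Q|=14, |F|=5, |δ|=49 (8 ε).
min D↑ (6 st, q0=0, F={1}): 0:x→0,n→0,p→1,c→2,k→0 1:x→1,n→1,p→1,c→1,k→1 2:x→2,n→2,p→1,c→2,k→3 3:x→3,n→3,p→1,c→3,k→4 4:x→5,n→4,p→1,c→4,k→4 5:x→5,n→5,p→1,c→1,k→5.
'p': |S_i|=[12, 3] end={s12,s4,s9} ∉↓L; 1/1 single-dels accept.
'ckkxc': run [12, 11, 10, 9, 5, 2] end={s12,s9} ∉↓L; 5/5 del acc.
2 obstructions.

min(Σ*\↓L) = [p, ckkxc].


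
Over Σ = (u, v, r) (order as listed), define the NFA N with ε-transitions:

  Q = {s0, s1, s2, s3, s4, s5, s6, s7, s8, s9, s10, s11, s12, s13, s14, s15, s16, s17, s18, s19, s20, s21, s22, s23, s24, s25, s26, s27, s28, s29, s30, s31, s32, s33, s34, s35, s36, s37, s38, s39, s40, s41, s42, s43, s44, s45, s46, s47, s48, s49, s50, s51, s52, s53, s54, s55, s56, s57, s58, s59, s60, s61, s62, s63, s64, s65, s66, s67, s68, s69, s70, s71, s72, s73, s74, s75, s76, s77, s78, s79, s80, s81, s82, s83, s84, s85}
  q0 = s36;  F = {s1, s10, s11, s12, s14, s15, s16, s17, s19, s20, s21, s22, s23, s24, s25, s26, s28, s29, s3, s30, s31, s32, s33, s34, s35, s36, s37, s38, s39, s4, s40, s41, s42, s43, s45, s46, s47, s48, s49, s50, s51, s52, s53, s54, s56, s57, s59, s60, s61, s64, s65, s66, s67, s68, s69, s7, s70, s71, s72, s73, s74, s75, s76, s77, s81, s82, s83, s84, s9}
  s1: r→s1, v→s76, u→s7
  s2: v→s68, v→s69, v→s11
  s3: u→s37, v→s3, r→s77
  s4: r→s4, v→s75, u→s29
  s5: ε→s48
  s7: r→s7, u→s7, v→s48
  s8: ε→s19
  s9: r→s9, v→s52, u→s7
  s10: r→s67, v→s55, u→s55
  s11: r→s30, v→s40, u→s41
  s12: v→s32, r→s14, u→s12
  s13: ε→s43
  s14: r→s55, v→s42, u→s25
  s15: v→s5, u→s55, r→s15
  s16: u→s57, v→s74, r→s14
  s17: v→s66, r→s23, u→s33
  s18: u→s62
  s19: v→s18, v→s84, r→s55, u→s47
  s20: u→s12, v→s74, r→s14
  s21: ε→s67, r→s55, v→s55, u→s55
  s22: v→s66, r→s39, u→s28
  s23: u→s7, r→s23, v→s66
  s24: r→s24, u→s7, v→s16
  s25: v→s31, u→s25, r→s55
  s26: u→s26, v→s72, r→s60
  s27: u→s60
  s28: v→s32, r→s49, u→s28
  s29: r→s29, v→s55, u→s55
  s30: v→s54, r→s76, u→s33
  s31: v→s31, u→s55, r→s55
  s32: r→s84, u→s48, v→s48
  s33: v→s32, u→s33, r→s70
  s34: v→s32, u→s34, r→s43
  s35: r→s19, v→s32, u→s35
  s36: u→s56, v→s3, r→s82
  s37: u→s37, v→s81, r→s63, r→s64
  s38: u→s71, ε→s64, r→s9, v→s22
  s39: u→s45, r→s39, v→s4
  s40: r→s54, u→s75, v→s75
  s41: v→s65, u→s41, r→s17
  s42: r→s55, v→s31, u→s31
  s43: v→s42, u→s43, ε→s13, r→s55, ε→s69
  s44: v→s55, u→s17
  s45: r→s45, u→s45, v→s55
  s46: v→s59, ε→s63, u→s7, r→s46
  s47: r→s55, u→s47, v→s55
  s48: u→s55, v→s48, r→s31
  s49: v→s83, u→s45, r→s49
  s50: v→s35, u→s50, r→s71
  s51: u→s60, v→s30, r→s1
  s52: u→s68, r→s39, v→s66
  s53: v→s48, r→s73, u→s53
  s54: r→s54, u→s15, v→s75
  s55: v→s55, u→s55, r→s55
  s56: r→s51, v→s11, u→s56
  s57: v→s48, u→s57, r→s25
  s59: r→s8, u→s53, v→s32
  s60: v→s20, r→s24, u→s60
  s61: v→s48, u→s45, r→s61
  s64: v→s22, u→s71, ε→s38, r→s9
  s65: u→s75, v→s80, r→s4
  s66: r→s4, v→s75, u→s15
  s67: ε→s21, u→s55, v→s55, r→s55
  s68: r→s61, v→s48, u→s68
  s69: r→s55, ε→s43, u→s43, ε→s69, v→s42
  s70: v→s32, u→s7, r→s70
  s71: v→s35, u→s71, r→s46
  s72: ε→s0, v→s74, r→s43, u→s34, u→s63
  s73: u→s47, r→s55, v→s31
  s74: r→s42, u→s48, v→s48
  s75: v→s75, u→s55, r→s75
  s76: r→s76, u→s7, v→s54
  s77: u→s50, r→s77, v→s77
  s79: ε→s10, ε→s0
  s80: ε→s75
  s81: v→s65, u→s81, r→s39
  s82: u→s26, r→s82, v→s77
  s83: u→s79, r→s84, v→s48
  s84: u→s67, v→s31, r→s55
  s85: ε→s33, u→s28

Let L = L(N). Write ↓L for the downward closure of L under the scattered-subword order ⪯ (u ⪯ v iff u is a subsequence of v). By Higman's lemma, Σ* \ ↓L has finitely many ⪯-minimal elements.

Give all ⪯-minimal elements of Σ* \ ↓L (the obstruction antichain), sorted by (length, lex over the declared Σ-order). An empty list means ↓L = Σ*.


|Q|=86, |F|=69, |δ|=238 (17 ε).
min D↑ (67 st, q0=0, F={38}): 0:u→1,v→2,r→3 1:u→1,v→4,r→5 2:u→6,v→2,r→7 3:u→8,v→7,r→3 4:u→9,v→10,r→11 5:u→12,v→11,r→13 6:u→6,v→14,r→15 7:u→16,v→7,r→7 8:u→8,v→17,r→12 9:u→9,v→18,r→19 10:u→20,v→20,r→21 11:u→22,v→21,r→23 12:u→12,v→24,r→25 13:u→26,v→23,r→13 14:u→14,v→18,r→27 15:u→28,v→29,r→30 16:u→16,v→31,r→28 17:u→32,v→33,r→34 18:u→20,v→20,r→35 19:u→22,v→36,r→37 20:u→38,v→20,r→20 21:u→39,v→20,r→21 22:u→22,v→40,r→41 23:u→26,v→21,r→23 24:u→42,v→33,r→43 25:u→26,v→44,r→25 26:u→26,v→45,r→26 27:u→46,v→35,r→27 28:u→28,v→31,r→47 29:u→48,v→36,r→27 30:u→26,v→49,r→30 31:u→31,v→40,r→50 32:u→32,v→40,r→34 33:u→45,v→45,r→51 34:u→34,v→51,r→38 35:u→52,v→20,r→35 36:u→39,v→20,r→35 37:u→26,v→36,r→37 38:u→38,v→38,r→38 39:u→38,v→45,r→39 40:u→45,v→45,r→53 41:u→26,v→40,r→41 42:u→42,v→40,r→43 43:u→54,v→51,r→38 44:u→55,v→33,r→43 45:u→38,v→45,r→56 46:u→46,v→38,r→46 47:u→26,v→57,r→47 48:u→48,v→40,r→58 49:u→59,v→36,r→27 50:u→60,v→53,r→38 51:u→56,v→56,r→38 52:u→38,v→38,r→52 53:u→61,v→56,r→38 54:u→54,v→56,r→38 55:u→55,v→45,r→54 56:u→38,v→56,r→38 57:u→62,v→40,r→50 58:u→46,v→63,r→58 59:u→59,v→45,r→64 60:u→60,v→38,r→38 61:u→38,v→38,r→38 62:u→62,v→45,r→65 63:u→66,v→45,r→53 64:u→46,v→45,r→64 65:u→60,v→56,r→38 66:u→38,v→38,r→61.
'uvvuu': |S_i|=[79, 75, 62, 25, 13, 1] end={s55} ∉↓L; 5/5 deletions ∈↓L.
'uvvvu': run [79, 75, 62, 25, 6, 1] end={s55} rej; 5/5 single-dels accept.
'ruvrr': run [79, 69, 51, 35, 17, 1] end={s55} ∉↓L; 5/5 deletions ∈↓L.
'urruvu': run [79, 75, 63, 47, 21, 4, 1] end={s55} — reject; 6/6 deletions ∈↓L.
'vuvruv': N↓-sim [79, 71, 60, 38, 25, 10, 1] end={s55} — reject; 6/6 deletions ∈↓L.
5 obstructions.

min(Σ*\↓L) = [uvvuu, uvvvu, ruvrr, urruvu, vuvruv].


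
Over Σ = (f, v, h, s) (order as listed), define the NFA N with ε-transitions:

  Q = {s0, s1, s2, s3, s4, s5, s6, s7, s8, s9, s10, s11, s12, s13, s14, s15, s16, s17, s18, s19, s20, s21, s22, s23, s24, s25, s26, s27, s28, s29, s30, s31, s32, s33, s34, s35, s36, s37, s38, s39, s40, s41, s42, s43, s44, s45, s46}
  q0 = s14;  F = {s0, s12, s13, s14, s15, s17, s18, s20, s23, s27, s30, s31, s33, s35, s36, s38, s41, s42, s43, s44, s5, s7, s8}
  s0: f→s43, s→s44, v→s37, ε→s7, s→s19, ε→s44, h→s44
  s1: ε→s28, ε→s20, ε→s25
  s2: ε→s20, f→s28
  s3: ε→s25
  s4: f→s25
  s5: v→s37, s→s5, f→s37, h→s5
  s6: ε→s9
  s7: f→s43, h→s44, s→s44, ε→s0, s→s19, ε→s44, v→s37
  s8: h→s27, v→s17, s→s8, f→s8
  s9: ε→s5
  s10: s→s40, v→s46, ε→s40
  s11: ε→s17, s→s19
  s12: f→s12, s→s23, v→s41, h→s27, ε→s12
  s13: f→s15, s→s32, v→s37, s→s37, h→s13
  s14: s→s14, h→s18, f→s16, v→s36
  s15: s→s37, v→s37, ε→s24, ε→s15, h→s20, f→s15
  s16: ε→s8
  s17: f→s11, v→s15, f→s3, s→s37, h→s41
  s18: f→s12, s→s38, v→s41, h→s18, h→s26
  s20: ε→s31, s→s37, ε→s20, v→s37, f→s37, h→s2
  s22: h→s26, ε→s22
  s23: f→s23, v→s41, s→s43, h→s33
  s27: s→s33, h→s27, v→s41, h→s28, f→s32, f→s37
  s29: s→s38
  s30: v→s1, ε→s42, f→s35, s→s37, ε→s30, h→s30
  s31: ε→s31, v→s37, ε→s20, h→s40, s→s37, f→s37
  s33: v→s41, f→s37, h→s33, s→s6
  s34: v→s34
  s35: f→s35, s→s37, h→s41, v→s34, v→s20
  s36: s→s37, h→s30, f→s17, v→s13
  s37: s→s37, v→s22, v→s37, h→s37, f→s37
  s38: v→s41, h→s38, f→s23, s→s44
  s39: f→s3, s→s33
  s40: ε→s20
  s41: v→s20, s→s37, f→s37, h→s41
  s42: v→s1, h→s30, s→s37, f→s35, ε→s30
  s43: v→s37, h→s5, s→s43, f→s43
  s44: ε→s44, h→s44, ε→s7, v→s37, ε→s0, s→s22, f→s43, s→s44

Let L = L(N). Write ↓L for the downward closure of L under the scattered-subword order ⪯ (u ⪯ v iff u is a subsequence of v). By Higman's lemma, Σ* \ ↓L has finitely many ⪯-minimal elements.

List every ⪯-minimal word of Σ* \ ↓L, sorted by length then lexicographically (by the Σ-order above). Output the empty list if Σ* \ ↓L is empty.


Antichain: [vs, fhf, vvv, hvf, hssv].

|Q|=47, |F|=23, |δ|=145 (29 ε).
min D↑ (20 st, q0=0, F={8}): 0:f→1,v→2,h→3,s→0 1:f→1,v→4,h→5,s→1 2:f→4,v→6,h→7,s→8 3:f→9,v→10,h→3,s→11 4:f→4,v→12,h→10,s→8 5:f→8,v→10,h→5,s→13 6:f→12,v→8,h→6,s→8 7:f→14,v→15,h→7,s→8 8:f→8,v→8,h→8,s→8 9:f→9,v→10,h→5,s→16 10:f→8,v→15,h→10,s→8 11:f→16,v→10,h→11,s→17 12:f→12,v→8,h→15,s→8 13:f→8,v→10,h→13,s→18 14:f→14,v→15,h→10,s→8 15:f→8,v→8,h→15,s→8 16:f→16,v→10,h→13,s→19 17:f→19,v→8,h→17,s→17 18:f→8,v→8,h→18,s→18 19:f→19,v→8,h→18,s→19 [Hopcroft].
'vs': run [40, 24, 5] end={s19,s22,s26,s32,s37} — reject; 2/2 single-dels accept.
'fhf': N↓-sim [40, 29, 15, 5] end={s22,s26,s28,s32,s37} rej; 3/3 del acc.
'vvv': run [40, 24, 15, 4] end={s22,s26,s34,s37} — reject; 3/3 single-dels accept.
'hvf': run [40, 33, 12, 4] end={s22,s26,s28,s37} rej; 3/3 single-dels accept.
'hssv': N↓-sim [40, 33, 21, 11, 3] end={s22,s26,s37} — reject; 4/4 del acc.
5 minimals (antichain).


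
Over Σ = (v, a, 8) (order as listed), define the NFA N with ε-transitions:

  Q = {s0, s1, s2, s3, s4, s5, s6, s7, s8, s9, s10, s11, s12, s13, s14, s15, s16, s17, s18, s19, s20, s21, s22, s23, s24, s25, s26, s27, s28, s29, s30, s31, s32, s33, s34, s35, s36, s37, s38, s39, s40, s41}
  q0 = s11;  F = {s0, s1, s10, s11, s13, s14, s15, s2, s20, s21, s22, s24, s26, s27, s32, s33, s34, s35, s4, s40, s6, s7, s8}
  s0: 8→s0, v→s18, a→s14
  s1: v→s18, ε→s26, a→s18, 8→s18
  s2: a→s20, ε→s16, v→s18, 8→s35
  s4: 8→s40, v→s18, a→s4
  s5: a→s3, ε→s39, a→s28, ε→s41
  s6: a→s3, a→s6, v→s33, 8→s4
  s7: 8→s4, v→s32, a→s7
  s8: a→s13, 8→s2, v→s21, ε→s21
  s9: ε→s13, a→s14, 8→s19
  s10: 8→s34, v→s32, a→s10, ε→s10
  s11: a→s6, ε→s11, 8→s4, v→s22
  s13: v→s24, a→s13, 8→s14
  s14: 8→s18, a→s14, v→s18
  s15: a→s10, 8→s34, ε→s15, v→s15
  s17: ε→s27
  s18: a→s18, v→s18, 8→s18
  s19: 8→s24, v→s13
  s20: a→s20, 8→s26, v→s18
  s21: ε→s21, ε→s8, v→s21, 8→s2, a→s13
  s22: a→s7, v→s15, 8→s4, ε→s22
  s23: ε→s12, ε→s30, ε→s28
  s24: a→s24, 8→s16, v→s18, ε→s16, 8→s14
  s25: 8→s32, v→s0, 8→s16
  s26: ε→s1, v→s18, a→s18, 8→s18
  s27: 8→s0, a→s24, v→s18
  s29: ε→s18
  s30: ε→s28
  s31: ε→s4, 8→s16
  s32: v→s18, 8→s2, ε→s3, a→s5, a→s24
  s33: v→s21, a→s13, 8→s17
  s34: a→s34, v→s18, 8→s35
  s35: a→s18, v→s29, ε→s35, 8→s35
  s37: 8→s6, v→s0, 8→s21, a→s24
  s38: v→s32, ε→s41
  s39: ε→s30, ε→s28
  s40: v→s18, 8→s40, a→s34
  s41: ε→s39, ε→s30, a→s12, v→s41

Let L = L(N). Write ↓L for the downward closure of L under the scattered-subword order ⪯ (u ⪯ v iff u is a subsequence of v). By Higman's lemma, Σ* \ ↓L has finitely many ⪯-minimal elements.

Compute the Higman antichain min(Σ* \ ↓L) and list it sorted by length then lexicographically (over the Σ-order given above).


|Q|=42, |F|=23, |δ|=120 (28 ε).
min D↑ (22 st, q0=0, F={7}): 0:v→1,a→2,8→3 1:v→4,a→5,8→3 2:v→6,a→2,8→3 3:v→7,a→3,8→8 4:v→4,a→9,8→10 5:v→11,a→5,8→3 6:v→12,a→13,8→14 7:v→7,a→7,8→7 8:v→7,a→10,8→8 9:v→11,a→9,8→10 10:v→7,a→10,8→15 11:v→7,a→16,8→17 12:v→12,a→13,8→17 13:v→16,a→13,8→18 14:v→7,a→16,8→19 15:v→7,a→7,8→15 16:v→7,a→16,8→18 17:v→7,a→20,8→15 18:v→7,a→18,8→7 19:v→7,a→18,8→19 20:v→7,a→20,8→21 21:v→7,a→7,8→7 [Hopcroft].
'8v': N↓-sim [34, 16, 2] end={s18,s29} rej; 2/2 single-dels accept.
'vavv': run [34, 32, 24, 18, 7] end={s12,s18,s28,s29,s30,s39,s41} ∉↓L; 4/4 single-dels accept.
'vv88a': N↓-sim [34, 32, 24, 10, 5, 1] end={s18} rej; 5/5 del acc.
'ava88': N↓-sim [34, 31, 25, 15, 5, 1] end={s18} — reject; 5/5 del acc.
'88a8a': N↓-sim [34, 16, 10, 5, 3, 1] end={s18} — reject; 5/5 single-dels accept.
'av88a8': run [34, 31, 25, 13, 8, 2, 1] end={s18} ∉↓L; 6/6 del acc.
6 words, ⪯-incomp.

Antichain: [8v, vavv, vv88a, ava88, 88a8a, av88a8].


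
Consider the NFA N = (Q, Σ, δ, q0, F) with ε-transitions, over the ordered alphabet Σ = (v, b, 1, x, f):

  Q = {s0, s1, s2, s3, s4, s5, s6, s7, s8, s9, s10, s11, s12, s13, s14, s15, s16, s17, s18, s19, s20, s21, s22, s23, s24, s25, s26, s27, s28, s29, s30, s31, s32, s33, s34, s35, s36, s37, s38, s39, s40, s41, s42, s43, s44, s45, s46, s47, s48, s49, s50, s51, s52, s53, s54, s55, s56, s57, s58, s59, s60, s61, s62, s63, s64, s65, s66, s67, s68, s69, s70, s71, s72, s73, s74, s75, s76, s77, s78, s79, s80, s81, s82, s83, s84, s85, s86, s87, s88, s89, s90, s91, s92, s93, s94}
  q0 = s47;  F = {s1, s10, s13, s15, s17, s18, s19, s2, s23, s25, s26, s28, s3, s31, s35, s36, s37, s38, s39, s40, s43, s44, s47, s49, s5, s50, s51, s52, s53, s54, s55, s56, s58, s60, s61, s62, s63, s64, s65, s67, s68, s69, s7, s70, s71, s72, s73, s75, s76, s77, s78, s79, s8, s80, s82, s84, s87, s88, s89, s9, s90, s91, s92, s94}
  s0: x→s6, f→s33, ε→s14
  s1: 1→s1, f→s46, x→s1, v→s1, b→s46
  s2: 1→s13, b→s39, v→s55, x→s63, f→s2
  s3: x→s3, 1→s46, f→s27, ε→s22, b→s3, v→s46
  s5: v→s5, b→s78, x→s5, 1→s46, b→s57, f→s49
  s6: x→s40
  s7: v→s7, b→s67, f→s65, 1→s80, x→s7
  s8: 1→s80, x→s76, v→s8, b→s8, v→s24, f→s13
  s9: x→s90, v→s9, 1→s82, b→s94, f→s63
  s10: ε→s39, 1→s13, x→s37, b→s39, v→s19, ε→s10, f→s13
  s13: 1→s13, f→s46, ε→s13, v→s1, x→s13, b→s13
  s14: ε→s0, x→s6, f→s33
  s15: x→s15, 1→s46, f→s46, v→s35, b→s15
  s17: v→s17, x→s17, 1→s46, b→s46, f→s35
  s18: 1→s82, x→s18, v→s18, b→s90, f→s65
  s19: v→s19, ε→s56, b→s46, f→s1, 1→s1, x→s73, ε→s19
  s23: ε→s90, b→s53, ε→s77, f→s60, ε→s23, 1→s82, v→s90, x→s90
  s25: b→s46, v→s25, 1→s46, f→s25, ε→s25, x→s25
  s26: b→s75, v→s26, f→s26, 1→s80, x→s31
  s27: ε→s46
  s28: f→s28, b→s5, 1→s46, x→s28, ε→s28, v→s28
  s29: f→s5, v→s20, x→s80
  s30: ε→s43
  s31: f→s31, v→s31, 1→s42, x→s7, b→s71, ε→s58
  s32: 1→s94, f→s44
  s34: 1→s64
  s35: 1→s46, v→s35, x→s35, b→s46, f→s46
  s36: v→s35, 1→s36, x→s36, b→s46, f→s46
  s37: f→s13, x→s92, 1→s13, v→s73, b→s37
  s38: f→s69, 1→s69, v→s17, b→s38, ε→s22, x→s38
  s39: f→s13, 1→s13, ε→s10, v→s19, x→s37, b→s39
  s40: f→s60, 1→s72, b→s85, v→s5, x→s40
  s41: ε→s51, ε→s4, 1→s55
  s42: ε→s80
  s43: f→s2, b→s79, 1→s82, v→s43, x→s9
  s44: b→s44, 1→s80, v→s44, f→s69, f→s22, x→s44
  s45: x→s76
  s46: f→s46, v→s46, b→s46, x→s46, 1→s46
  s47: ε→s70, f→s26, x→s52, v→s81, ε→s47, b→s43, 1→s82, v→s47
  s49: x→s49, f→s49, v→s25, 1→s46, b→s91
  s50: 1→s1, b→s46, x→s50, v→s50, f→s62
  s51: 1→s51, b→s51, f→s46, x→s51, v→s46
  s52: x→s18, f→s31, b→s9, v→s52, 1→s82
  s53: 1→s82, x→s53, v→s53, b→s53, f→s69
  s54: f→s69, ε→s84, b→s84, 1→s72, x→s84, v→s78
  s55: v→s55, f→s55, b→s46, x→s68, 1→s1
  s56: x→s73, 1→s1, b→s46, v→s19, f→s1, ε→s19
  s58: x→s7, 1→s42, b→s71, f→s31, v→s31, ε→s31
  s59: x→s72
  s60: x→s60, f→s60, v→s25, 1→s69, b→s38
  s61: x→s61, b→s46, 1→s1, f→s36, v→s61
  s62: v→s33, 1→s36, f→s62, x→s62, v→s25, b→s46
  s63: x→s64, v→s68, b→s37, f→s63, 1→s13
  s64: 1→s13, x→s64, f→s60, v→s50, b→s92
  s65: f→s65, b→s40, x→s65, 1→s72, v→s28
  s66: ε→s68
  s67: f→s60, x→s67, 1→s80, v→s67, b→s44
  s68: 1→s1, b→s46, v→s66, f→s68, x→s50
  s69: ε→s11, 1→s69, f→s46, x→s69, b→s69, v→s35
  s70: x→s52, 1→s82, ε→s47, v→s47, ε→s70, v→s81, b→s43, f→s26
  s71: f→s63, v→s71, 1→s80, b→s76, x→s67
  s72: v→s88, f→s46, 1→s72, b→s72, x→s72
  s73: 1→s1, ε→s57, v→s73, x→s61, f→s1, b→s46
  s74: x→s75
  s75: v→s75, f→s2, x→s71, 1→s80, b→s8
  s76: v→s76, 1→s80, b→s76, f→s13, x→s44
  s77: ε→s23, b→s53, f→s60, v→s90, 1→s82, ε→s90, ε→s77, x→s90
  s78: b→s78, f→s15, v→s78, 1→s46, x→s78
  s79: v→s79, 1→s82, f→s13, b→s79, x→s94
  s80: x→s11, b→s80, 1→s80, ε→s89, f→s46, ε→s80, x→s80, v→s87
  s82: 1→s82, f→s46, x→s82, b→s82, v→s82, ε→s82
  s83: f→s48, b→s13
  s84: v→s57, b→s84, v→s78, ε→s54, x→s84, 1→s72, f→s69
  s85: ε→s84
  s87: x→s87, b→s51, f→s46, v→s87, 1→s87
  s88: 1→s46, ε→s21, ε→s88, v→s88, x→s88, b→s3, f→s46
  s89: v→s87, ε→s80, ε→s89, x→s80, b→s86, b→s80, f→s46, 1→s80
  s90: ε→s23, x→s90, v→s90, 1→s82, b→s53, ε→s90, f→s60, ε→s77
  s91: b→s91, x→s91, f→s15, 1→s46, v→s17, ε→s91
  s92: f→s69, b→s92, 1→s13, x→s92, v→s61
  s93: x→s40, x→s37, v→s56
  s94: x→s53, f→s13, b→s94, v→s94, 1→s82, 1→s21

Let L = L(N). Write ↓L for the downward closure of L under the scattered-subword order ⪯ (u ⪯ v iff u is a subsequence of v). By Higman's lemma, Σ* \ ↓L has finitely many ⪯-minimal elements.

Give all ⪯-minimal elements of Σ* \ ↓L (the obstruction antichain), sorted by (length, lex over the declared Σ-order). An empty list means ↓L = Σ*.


Antichain: [1f, bbff, bfvb, xxfv1, f1vbv].

|Q|=95, |F|=64, |δ|=402 (47 ε).
min D↑ (57 st, q0=0, F={8}): 0:v→0,b→1,1→2,x→3,f→4 1:v→1,b→5,1→2,x→6,f→7 2:v→2,b→2,1→2,x→2,f→8 3:v→3,b→6,1→2,x→9,f→10 4:v→4,b→11,1→12,x→10,f→4 5:v→5,b→5,1→2,x→13,f→14 6:v→6,b→13,1→2,x→15,f→16 7:v→17,b→18,1→14,x→16,f→7 8:v→8,b→8,1→8,x→8,f→8 9:v→9,b→15,1→2,x→9,f→19 10:v→10,b→20,1→12,x→21,f→10 11:v→11,b→22,1→12,x→20,f→7 12:v→23,b→12,1→12,x→12,f→8 13:v→13,b→13,1→2,x→24,f→14 14:v→25,b→14,1→14,x→14,f→8 15:v→15,b→24,1→2,x→15,f→26 16:v→27,b→28,1→14,x→29,f→16 17:v→17,b→8,1→25,x→27,f→17 18:v→30,b→18,1→14,x→28,f→14 19:v→31,b→32,1→33,x→19,f→19 20:v→20,b→34,1→12,x→35,f→16 21:v→21,b→35,1→12,x→21,f→19 22:v→22,b→22,1→12,x→34,f→14 23:v→23,b→36,1→23,x→23,f→8 24:v→24,b→24,1→2,x→24,f→37 25:v→25,b→8,1→25,x→25,f→8 26:v→38,b→39,1→37,x→26,f→26 27:v→27,b→8,1→25,x→40,f→27 28:v→41,b→28,1→14,x→42,f→14 29:v→40,b→42,1→14,x→29,f→26 30:v→30,b→8,1→25,x→41,f→25 31:v→31,b→43,1→8,x→31,f→31 32:v→43,b→44,1→33,x→32,f→26 33:v→45,b→33,1→33,x→33,f→8 34:v→34,b→34,1→12,x→46,f→14 35:v→35,b→46,1→12,x→35,f→26 36:v→8,b→36,1→36,x→36,f→8 37:v→47,b→37,1→37,x→37,f→8 38:v→38,b→8,1→8,x→38,f→38 39:v→48,b→39,1→37,x→39,f→37 40:v→40,b→8,1→25,x→40,f→49 41:v→41,b→8,1→25,x→50,f→25 42:v→50,b→42,1→14,x→42,f→37 43:v→43,b→51,1→8,x→43,f→52 44:v→51,b→44,1→33,x→44,f→37 45:v→45,b→53,1→8,x→45,f→8 46:v→46,b→46,1→12,x→46,f→37 47:v→47,b→8,1→8,x→47,f→8 48:v→48,b→8,1→8,x→48,f→47 49:v→38,b→8,1→54,x→49,f→49 50:v→50,b→8,1→25,x→50,f→54 51:v→51,b→51,1→8,x→51,f→55 52:v→38,b→56,1→8,x→52,f→52 53:v→8,b→53,1→8,x→53,f→8 54:v→47,b→8,1→54,x→54,f→8 55:v→47,b→55,1→8,x→55,f→8 56:v→48,b→56,1→8,x→56,f→55 (ε-aug+det+¬).
'1f': |S_i|=[77, 20, 2] end={s27,s46} ∉↓L; 2/2 del acc.
'bbff': |S_i|=[77, 65, 43, 10, 1] end={s46} ∉↓L; 4/4 single-dels accept.
'bfvb': |S_i|=[77, 65, 34, 17, 1] end={s46} ∉↓L; 4/4 deletions ∈↓L.
'xxfv1': run [77, 62, 49, 29, 17, 1] end={s46} — reject; 5/5 deletions ∈↓L.
'f1vbv': |S_i|=[77, 63, 19, 10, 5, 1] end={s46} — reject; 5/5 single-dels accept.
5 words, ⪯-incomp.
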